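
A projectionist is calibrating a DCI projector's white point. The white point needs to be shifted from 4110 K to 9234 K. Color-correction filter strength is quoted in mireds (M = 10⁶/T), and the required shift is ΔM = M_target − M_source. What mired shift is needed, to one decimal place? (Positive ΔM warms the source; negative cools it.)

-135.0 mireds

M_source = 10⁶/4110 = 243.309; M_target = 10⁶/9234 = 108.295.
ΔM = 108.295 − 243.309 = -135.014 → -135.0 mireds, a cooling shift.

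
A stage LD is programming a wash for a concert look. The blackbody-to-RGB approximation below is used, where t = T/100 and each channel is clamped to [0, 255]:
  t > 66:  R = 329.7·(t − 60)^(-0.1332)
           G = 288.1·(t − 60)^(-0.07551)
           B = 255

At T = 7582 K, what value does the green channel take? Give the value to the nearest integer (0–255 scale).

234

t = 7582/100 = 75.82; the t > 66 branch applies.
G = 288.1·(75.82 − 60)^(-0.07551) = 288.1·15.82^(-0.07551) = 288.1·0.81180 = 233.879.
Rounded: 234.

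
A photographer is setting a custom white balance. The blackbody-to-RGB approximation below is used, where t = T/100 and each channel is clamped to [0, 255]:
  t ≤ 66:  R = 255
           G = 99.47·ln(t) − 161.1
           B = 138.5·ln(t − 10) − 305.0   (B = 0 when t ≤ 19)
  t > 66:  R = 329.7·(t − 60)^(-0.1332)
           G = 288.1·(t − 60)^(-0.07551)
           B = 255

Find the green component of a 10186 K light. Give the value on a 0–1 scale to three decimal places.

t = 10186/100 = 101.86; the t > 66 branch applies.
G = 288.1·(101.86 − 60)^(-0.07551) = 288.1·41.86^(-0.07551) = 288.1·0.75429 = 217.311.
On a 0–1 scale: 217.311/255 = 0.8522 → 0.852.

0.852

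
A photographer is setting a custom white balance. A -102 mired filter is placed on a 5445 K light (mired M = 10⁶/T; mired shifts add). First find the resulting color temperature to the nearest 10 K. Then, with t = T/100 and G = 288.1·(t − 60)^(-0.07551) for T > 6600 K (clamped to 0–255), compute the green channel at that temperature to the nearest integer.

M_in = 10⁶/5445 = 183.65; M_out = 183.65 + (-102) = 81.65.
T_out = 10⁶/81.65 = 12246.7 K → 12250 K; t = 122.5.
G = 288.1·(122.5 − 60)^(-0.07551) = 288.1·62.5^(-0.07551) = 288.1·0.73180 = 210.832.
Rounded: 211.

211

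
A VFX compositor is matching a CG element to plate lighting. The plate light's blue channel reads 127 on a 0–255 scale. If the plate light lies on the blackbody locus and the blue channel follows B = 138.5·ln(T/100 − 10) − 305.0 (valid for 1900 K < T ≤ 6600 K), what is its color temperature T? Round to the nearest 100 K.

ln(t − 10) = (127 + 305.0) / 138.5 = 3.1191.
t − 10 = e^3.1191 = 22.627, so t = 32.627.
T = 100·t = 3263 K → 3300 K to the nearest 100 K.

3300 K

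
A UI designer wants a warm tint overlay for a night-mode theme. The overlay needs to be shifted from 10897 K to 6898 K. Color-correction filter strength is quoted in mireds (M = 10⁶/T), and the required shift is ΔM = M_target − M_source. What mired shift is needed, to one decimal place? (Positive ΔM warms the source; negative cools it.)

+53.2 mireds

M_source = 10⁶/10897 = 91.768; M_target = 10⁶/6898 = 144.970.
ΔM = 144.970 − 91.768 = 53.201 → +53.2 mireds, a warming shift.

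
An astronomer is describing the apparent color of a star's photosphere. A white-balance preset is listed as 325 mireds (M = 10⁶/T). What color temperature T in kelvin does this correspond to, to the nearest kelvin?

3077 K

T = 10⁶ / 325 = 3076.92 K → 3077 K.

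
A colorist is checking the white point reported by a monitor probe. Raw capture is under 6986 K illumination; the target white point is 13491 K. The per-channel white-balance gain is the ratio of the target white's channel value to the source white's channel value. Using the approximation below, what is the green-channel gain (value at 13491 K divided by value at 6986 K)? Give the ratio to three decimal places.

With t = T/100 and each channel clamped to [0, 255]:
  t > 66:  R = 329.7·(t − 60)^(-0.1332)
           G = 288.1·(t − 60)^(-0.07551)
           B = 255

At 6986 K (t = 69.86):
  G = 288.1·(69.86 − 60)^(-0.07551) = 288.1·9.86^(-0.07551) = 288.1·0.84130 = 242.379.
At 13491 K (t = 134.91):
  G = 288.1·(134.91 − 60)^(-0.07551) = 288.1·74.91^(-0.07551) = 288.1·0.72186 = 207.968.
Gain = 207.968 / 242.379 = 0.8580 → 0.858.

0.858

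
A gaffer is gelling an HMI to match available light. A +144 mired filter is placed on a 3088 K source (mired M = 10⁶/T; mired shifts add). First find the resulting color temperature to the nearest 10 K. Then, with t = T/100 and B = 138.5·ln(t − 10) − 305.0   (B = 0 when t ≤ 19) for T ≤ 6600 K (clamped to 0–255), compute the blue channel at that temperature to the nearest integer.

32

M_in = 10⁶/3088 = 323.83; M_out = 323.83 + (+144) = 467.83.
T_out = 10⁶/467.83 = 2137.5 K → 2140 K; t = 21.4.
B = 138.5·ln(21.4 − 10) − 305.0 = 138.5·ln 11.4 − 305.0 = 138.5·2.4336 − 305.0 = 32.055.
Rounded: 32.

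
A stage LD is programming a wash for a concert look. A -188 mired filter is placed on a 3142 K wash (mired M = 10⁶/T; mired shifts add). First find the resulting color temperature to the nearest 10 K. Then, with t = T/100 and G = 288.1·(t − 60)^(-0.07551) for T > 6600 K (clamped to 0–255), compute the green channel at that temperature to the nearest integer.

233

M_in = 10⁶/3142 = 318.27; M_out = 318.27 + (-188) = 130.27.
T_out = 10⁶/130.27 = 7676.4 K → 7680 K; t = 76.8.
G = 288.1·(76.8 − 60)^(-0.07551) = 288.1·16.8^(-0.07551) = 288.1·0.80812 = 232.820.
Rounded: 233.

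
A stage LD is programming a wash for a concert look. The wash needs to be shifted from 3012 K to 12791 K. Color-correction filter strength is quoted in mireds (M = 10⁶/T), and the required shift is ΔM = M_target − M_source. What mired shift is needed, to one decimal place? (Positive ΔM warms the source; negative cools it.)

M_source = 10⁶/3012 = 332.005; M_target = 10⁶/12791 = 78.180.
ΔM = 78.180 − 332.005 = -253.825 → -253.8 mireds, a cooling shift.

-253.8 mireds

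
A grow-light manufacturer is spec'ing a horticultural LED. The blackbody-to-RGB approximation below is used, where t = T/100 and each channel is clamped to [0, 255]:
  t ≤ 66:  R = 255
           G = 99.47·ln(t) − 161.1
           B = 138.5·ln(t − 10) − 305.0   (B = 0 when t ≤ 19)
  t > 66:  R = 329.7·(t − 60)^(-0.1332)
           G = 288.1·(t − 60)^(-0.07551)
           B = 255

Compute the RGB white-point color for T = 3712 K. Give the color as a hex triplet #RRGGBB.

t = 3712/100 = 37.12; the t ≤ 66 branch applies.
R = 255 by definition for t ≤ 66.
G = 99.47·ln 37.12 − 161.1 = 99.47·3.6142 − 161.1 = 198.400.
B = 138.5·ln(37.12 − 10) − 305.0 = 138.5·ln 27.12 − 305.0 = 138.5·3.3003 − 305.0 = 152.088.
Rounded: (255, 198, 152).
In hex: #FFC698.

#FFC698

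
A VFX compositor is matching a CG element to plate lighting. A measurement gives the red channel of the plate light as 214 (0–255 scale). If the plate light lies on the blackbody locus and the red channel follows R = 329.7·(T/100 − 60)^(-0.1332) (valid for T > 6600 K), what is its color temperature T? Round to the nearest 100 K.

(t − 60)^(-0.1332) = 214/329.7 = 0.64907.
t − 60 = 0.64907^(1/-0.1332) = 0.64907^(-7.508) = 25.657, so t = 85.657.
T = 100·t = 8566 K → 8600 K to the nearest 100 K.

8600 K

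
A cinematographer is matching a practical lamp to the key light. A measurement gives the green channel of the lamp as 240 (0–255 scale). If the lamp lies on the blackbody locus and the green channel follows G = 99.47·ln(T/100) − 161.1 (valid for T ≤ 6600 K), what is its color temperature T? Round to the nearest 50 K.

ln t = (240 + 161.1) / 99.47 = 4.0324.
t = e^4.0324 = 56.394.
T = 100·t = 5639 K → 5650 K to the nearest 50 K.

5650 K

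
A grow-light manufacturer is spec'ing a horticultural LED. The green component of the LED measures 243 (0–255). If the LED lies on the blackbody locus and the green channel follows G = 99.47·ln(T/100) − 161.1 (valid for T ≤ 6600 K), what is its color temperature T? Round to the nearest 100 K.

ln t = (243 + 161.1) / 99.47 = 4.0625.
t = e^4.0625 = 58.121.
T = 100·t = 5812 K → 5800 K to the nearest 100 K.

5800 K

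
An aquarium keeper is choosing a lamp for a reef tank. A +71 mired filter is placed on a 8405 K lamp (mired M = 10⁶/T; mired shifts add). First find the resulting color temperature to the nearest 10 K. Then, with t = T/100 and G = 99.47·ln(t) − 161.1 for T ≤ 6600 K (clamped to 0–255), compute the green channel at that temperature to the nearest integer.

M_in = 10⁶/8405 = 118.98; M_out = 118.98 + (+71) = 189.98.
T_out = 10⁶/189.98 = 5263.8 K → 5260 K; t = 52.6.
G = 99.47·ln 52.6 − 161.1 = 99.47·3.9627 − 161.1 = 233.071.
Rounded: 233.

233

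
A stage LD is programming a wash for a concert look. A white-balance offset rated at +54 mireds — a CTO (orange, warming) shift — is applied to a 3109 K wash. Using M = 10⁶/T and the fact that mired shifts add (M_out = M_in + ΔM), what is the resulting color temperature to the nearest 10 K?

M_in = 10⁶/3109 = 321.65 mireds.
M_out = 321.65 + (+54) = 375.65 mireds.
T_out = 10⁶/375.65 = 2662.1 K → 2660 K.

2660 K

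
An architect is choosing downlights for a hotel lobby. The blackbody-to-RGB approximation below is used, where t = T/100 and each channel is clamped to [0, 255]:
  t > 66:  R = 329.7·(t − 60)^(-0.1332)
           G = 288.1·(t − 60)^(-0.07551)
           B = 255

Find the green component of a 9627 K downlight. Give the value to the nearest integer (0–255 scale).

t = 9627/100 = 96.27; the t > 66 branch applies.
G = 288.1·(96.27 − 60)^(-0.07551) = 288.1·36.27^(-0.07551) = 288.1·0.76250 = 219.676.
Rounded: 220.

220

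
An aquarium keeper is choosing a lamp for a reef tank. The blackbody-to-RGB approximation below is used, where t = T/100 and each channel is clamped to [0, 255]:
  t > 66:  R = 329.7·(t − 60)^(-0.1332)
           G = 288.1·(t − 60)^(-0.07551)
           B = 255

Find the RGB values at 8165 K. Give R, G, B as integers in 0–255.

t = 8165/100 = 81.65; the t > 66 branch applies.
R = 329.7·(81.65 − 60)^(-0.1332) = 329.7·21.65^(-0.1332) = 329.7·0.66392 = 218.895.
G = 288.1·(81.65 − 60)^(-0.07551) = 288.1·21.65^(-0.07551) = 288.1·0.79279 = 228.404.
B = 255 by definition for t > 66.
Rounded: (219, 228, 255).

R=219, G=228, B=255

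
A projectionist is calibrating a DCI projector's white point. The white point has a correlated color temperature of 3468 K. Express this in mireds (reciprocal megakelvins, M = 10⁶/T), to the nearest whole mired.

288 mireds

M = 10⁶ / 3468 = 288.351 → 288 mireds.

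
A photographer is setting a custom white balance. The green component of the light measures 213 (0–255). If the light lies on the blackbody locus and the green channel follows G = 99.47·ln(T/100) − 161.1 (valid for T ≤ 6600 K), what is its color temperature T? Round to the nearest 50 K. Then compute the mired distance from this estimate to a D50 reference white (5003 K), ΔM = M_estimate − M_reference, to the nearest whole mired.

+33 mireds

ln t = (213 + 161.1) / 99.47 = 3.7609.
t = e^3.7609 = 42.989.
T = 100·t = 4299 K → 4300 K to the nearest 50 K.
M_estimate = 10⁶/4300 = 232.56; M_reference = 10⁶/5003 = 199.88.
ΔM = 232.56 − 199.88 = 32.68 → +33 mireds.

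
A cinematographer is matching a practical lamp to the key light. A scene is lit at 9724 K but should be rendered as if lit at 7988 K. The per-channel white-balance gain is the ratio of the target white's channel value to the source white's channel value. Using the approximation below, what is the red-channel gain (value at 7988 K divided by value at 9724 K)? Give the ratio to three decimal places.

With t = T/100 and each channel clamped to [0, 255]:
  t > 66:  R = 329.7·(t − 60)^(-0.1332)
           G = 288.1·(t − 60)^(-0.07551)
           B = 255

1.087

At 9724 K (t = 97.24):
  R = 329.7·(97.24 − 60)^(-0.1332) = 329.7·37.24^(-0.1332) = 329.7·0.61765 = 203.639.
At 7988 K (t = 79.88):
  R = 329.7·(79.88 − 60)^(-0.1332) = 329.7·19.88^(-0.1332) = 329.7·0.67151 = 221.396.
Gain = 221.396 / 203.639 = 1.0872 → 1.087.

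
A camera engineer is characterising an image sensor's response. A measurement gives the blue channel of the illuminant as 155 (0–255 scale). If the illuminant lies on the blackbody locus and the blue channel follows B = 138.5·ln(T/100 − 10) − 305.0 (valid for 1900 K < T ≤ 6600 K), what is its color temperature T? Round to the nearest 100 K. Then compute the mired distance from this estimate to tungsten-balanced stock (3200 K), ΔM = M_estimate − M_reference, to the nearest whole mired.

-49 mireds

ln(t − 10) = (155 + 305.0) / 138.5 = 3.3213.
t − 10 = e^3.3213 = 27.696, so t = 37.696.
T = 100·t = 3770 K → 3800 K to the nearest 100 K.
M_estimate = 10⁶/3800 = 263.16; M_reference = 10⁶/3200 = 312.50.
ΔM = 263.16 − 312.50 = -49.34 → -49 mireds.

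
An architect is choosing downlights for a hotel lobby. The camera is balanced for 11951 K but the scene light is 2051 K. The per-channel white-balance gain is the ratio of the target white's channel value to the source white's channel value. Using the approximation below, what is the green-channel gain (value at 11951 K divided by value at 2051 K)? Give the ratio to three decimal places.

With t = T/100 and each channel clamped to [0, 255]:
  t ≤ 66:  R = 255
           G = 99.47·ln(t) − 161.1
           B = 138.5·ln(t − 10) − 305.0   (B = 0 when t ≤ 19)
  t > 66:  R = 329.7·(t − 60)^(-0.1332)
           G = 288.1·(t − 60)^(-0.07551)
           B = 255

At 2051 K (t = 20.51):
  G = 99.47·ln 20.51 − 161.1 = 99.47·3.0209 − 161.1 = 139.390.
At 11951 K (t = 119.51):
  G = 288.1·(119.51 − 60)^(-0.07551) = 288.1·59.51^(-0.07551) = 288.1·0.73452 = 211.614.
Gain = 211.614 / 139.390 = 1.5181 → 1.518.

1.518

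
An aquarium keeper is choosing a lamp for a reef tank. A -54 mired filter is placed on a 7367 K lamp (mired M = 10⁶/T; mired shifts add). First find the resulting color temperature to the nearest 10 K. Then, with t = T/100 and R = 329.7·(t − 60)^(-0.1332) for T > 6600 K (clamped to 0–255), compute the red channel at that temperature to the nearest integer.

M_in = 10⁶/7367 = 135.74; M_out = 135.74 + (-54) = 81.74.
T_out = 10⁶/81.74 = 12233.8 K → 12230 K; t = 122.3.
R = 329.7·(122.3 − 60)^(-0.1332) = 329.7·62.3^(-0.1332) = 329.7·0.57673 = 190.149.
Rounded: 190.

190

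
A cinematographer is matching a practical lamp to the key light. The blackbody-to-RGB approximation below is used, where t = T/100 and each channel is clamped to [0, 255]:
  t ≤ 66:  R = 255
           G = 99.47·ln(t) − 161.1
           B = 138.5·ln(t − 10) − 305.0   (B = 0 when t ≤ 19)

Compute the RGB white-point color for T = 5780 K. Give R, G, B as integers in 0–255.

t = 5780/100 = 57.8; the t ≤ 66 branch applies.
R = 255 by definition for t ≤ 66.
G = 99.47·ln 57.8 − 161.1 = 99.47·4.0570 − 161.1 = 242.449.
B = 138.5·ln(57.8 − 10) − 305.0 = 138.5·ln 47.8 − 305.0 = 138.5·3.8670 − 305.0 = 230.583.
Rounded: (255, 242, 231).

R=255, G=242, B=231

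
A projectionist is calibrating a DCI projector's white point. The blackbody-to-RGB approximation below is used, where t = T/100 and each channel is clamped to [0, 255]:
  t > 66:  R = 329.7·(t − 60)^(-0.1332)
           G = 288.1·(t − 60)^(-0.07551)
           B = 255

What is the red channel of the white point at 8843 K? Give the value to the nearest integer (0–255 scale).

t = 8843/100 = 88.43; the t > 66 branch applies.
R = 329.7·(88.43 − 60)^(-0.1332) = 329.7·28.43^(-0.1332) = 329.7·0.64026 = 211.094.
Rounded: 211.

211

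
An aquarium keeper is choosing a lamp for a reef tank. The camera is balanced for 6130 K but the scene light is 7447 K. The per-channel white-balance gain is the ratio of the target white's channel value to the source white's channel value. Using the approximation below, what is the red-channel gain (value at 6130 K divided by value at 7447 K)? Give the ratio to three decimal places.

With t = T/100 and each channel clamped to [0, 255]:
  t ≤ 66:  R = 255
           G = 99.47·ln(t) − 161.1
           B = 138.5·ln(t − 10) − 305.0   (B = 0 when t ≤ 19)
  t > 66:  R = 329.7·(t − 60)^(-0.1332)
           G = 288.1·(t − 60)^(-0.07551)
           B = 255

At 7447 K (t = 74.47):
  R = 329.7·(74.47 − 60)^(-0.1332) = 329.7·14.47^(-0.1332) = 329.7·0.70053 = 230.964.
At 6130 K (t = 61.3):
  R = 255 by definition for t ≤ 66.
Gain = 255.000 / 230.964 = 1.1041 → 1.104.

1.104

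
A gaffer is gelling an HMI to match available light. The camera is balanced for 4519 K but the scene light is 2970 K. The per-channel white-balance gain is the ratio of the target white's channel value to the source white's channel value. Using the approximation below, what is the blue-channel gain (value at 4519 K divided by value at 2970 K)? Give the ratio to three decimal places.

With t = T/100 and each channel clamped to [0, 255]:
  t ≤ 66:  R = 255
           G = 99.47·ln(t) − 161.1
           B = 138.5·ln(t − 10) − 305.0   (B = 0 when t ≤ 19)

1.745

At 2970 K (t = 29.7):
  B = 138.5·ln(29.7 − 10) − 305.0 = 138.5·ln 19.7 − 305.0 = 138.5·2.9806 − 305.0 = 107.816.
At 4519 K (t = 45.19):
  B = 138.5·ln(45.19 − 10) − 305.0 = 138.5·ln 35.19 − 305.0 = 138.5·3.5608 − 305.0 = 188.166.
Gain = 188.166 / 107.816 = 1.7453 → 1.745.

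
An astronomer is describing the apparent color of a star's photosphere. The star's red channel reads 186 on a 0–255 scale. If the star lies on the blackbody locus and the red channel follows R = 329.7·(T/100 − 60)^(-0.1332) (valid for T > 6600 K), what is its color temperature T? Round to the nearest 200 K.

(t − 60)^(-0.1332) = 186/329.7 = 0.56415.
t − 60 = 0.56415^(1/-0.1332) = 0.56415^(-7.508) = 73.521, so t = 133.521.
T = 100·t = 13352 K → 13400 K to the nearest 200 K.

13400 K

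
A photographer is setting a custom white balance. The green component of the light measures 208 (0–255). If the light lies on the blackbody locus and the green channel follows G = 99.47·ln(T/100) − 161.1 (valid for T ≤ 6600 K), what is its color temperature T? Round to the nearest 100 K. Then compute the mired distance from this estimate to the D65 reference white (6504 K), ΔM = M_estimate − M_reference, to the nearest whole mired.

ln t = (208 + 161.1) / 99.47 = 3.7107.
t = e^3.7107 = 40.881.
T = 100·t = 4088 K → 4100 K to the nearest 100 K.
M_estimate = 10⁶/4100 = 243.90; M_reference = 10⁶/6504 = 153.75.
ΔM = 243.90 − 153.75 = 90.15 → +90 mireds.

+90 mireds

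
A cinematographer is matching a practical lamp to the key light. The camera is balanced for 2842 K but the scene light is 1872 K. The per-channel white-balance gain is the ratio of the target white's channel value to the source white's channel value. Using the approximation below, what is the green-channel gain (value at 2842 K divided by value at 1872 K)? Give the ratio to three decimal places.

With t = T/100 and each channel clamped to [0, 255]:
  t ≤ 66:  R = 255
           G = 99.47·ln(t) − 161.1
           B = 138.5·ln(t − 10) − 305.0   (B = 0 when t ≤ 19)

1.319

At 1872 K (t = 18.72):
  G = 99.47·ln 18.72 − 161.1 = 99.47·2.9296 − 161.1 = 130.307.
At 2842 K (t = 28.42):
  G = 99.47·ln 28.42 − 161.1 = 99.47·3.3471 − 161.1 = 171.835.
Gain = 171.835 / 130.307 = 1.3187 → 1.319.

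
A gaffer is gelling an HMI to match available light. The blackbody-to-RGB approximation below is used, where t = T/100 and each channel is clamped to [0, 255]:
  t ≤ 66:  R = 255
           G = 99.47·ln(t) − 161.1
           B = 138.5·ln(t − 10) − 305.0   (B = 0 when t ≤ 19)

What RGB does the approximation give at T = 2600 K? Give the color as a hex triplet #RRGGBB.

#FFA34F

t = 2600/100 = 26; the t ≤ 66 branch applies.
R = 255 by definition for t ≤ 66.
G = 99.47·ln 26 − 161.1 = 99.47·3.2581 − 161.1 = 162.983.
B = 138.5·ln(26 − 10) − 305.0 = 138.5·ln 16 − 305.0 = 138.5·2.7726 − 305.0 = 79.004.
Rounded: (255, 163, 79).
In hex: #FFA34F.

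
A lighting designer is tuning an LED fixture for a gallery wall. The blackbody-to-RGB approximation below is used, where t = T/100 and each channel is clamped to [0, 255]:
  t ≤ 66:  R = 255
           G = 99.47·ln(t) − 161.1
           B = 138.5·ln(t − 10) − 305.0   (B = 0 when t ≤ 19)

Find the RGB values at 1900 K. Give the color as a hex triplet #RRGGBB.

#FF8400

t = 1900/100 = 19; the t ≤ 66 branch applies.
R = 255 by definition for t ≤ 66.
G = 99.47·ln 19 − 161.1 = 99.47·2.9444 − 161.1 = 131.783.
t = 19 ≤ 19, so B = 0.
Rounded: (255, 132, 0).
In hex: #FF8400.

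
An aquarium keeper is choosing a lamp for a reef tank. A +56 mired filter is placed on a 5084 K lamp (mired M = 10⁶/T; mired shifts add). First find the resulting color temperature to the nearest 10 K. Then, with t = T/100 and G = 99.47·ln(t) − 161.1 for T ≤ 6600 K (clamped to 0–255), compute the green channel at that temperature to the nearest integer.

205

M_in = 10⁶/5084 = 196.70; M_out = 196.70 + (+56) = 252.70.
T_out = 10⁶/252.70 = 3957.3 K → 3960 K; t = 39.6.
G = 99.47·ln 39.6 − 161.1 = 99.47·3.6788 − 161.1 = 204.833.
Rounded: 205.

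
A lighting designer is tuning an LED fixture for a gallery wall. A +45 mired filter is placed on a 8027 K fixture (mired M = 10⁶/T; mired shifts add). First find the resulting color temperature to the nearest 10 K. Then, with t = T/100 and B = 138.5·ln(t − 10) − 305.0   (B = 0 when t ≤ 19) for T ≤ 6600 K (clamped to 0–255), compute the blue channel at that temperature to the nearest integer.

234

M_in = 10⁶/8027 = 124.58; M_out = 124.58 + (+45) = 169.58.
T_out = 10⁶/169.58 = 5896.9 K → 5900 K; t = 59.
B = 138.5·ln(59 − 10) − 305.0 = 138.5·ln 49 − 305.0 = 138.5·3.8918 − 305.0 = 234.017.
Rounded: 234.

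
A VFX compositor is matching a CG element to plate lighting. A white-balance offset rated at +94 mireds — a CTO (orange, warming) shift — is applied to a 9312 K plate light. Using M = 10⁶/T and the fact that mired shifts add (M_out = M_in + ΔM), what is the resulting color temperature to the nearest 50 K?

4950 K

M_in = 10⁶/9312 = 107.39 mireds.
M_out = 107.39 + (+94) = 201.39 mireds.
T_out = 10⁶/201.39 = 4965.5 K → 4950 K.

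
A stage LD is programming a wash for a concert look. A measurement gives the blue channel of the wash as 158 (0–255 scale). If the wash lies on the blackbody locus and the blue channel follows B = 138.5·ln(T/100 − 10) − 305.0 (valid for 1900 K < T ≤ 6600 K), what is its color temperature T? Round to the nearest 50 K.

ln(t − 10) = (158 + 305.0) / 138.5 = 3.3430.
t − 10 = e^3.3430 = 28.303, so t = 38.303.
T = 100·t = 3830 K → 3850 K to the nearest 50 K.

3850 K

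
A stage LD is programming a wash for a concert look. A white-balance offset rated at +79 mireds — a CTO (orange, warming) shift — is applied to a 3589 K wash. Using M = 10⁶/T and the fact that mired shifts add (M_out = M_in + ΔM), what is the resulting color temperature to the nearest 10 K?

M_in = 10⁶/3589 = 278.63 mireds.
M_out = 278.63 + (+79) = 357.63 mireds.
T_out = 10⁶/357.63 = 2796.2 K → 2800 K.

2800 K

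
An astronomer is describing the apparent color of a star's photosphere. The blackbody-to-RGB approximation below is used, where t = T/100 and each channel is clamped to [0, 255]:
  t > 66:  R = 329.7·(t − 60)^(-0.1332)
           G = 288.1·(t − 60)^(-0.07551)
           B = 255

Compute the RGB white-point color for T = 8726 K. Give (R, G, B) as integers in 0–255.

t = 8726/100 = 87.26; the t > 66 branch applies.
R = 329.7·(87.26 − 60)^(-0.1332) = 329.7·27.26^(-0.1332) = 329.7·0.64385 = 212.279.
G = 288.1·(87.26 − 60)^(-0.07551) = 288.1·27.26^(-0.07551) = 288.1·0.77912 = 224.464.
B = 255 by definition for t > 66.
Rounded: (212, 224, 255).

(212, 224, 255)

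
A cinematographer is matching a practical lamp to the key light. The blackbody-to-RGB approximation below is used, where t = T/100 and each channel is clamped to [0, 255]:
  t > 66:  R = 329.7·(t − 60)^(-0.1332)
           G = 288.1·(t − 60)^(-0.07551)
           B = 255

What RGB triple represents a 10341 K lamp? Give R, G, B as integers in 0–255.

R=200, G=217, B=255

t = 10341/100 = 103.41; the t > 66 branch applies.
R = 329.7·(103.41 − 60)^(-0.1332) = 329.7·43.41^(-0.1332) = 329.7·0.60516 = 199.523.
G = 288.1·(103.41 − 60)^(-0.07551) = 288.1·43.41^(-0.07551) = 288.1·0.75222 = 216.715.
B = 255 by definition for t > 66.
Rounded: (200, 217, 255).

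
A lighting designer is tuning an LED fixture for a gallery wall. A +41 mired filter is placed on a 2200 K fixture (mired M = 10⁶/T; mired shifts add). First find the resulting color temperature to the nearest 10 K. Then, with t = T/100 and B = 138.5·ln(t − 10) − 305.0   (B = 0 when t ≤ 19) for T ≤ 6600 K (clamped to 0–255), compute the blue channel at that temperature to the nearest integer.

17

M_in = 10⁶/2200 = 454.55; M_out = 454.55 + (+41) = 495.55.
T_out = 10⁶/495.55 = 2018.0 K → 2020 K; t = 20.2.
B = 138.5·ln(20.2 − 10) − 305.0 = 138.5·ln 10.2 − 305.0 = 138.5·2.3224 − 305.0 = 16.651.
Rounded: 17.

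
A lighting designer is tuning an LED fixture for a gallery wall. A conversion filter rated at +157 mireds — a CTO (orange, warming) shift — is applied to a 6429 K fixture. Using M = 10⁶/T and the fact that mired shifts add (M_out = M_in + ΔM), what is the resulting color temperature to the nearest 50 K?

3200 K

M_in = 10⁶/6429 = 155.55 mireds.
M_out = 155.55 + (+157) = 312.55 mireds.
T_out = 10⁶/312.55 = 3199.5 K → 3200 K.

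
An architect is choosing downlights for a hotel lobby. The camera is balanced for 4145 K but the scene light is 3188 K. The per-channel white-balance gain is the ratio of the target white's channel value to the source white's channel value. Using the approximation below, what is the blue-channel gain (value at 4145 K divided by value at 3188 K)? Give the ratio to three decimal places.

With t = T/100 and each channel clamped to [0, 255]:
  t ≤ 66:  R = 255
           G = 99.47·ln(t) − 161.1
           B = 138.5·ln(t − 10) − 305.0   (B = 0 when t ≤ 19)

1.411

At 3188 K (t = 31.88):
  B = 138.5·ln(31.88 − 10) − 305.0 = 138.5·ln 21.88 − 305.0 = 138.5·3.0856 − 305.0 = 122.352.
At 4145 K (t = 41.45):
  B = 138.5·ln(41.45 − 10) − 305.0 = 138.5·ln 31.45 − 305.0 = 138.5·3.4484 − 305.0 = 172.603.
Gain = 172.603 / 122.352 = 1.4107 → 1.411.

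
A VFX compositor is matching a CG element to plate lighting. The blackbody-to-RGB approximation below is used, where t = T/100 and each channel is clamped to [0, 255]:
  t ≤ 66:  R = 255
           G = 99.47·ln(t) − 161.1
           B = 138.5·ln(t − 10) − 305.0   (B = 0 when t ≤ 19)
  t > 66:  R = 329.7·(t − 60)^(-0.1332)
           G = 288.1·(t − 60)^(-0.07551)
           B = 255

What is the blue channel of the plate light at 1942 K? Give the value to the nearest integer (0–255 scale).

6

t = 1942/100 = 19.42; the t ≤ 66 branch applies.
B = 138.5·ln(19.42 − 10) − 305.0 = 138.5·ln 9.42 − 305.0 = 138.5·2.2428 − 305.0 = 5.633.
Rounded: 6.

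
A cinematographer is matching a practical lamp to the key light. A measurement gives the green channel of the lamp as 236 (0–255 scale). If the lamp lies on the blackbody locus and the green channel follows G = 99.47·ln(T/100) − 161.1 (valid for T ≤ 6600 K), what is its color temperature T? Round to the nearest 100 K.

5400 K

ln t = (236 + 161.1) / 99.47 = 3.9922.
t = e^3.9922 = 54.172.
T = 100·t = 5417 K → 5400 K to the nearest 100 K.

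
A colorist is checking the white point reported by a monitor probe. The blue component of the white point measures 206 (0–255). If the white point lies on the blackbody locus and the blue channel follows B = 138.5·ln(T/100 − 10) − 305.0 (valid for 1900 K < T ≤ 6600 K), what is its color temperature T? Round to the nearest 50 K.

ln(t − 10) = (206 + 305.0) / 138.5 = 3.6895.
t − 10 = e^3.6895 = 40.026, so t = 50.026.
T = 100·t = 5003 K → 5000 K to the nearest 50 K.

5000 K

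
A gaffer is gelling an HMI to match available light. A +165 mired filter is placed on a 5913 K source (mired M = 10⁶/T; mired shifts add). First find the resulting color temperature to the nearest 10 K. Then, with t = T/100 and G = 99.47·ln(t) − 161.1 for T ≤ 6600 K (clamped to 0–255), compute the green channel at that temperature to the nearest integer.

177

M_in = 10⁶/5913 = 169.12; M_out = 169.12 + (+165) = 334.12.
T_out = 10⁶/334.12 = 2992.9 K → 2990 K; t = 29.9.
G = 99.47·ln 29.9 − 161.1 = 99.47·3.3979 − 161.1 = 176.885.
Rounded: 177.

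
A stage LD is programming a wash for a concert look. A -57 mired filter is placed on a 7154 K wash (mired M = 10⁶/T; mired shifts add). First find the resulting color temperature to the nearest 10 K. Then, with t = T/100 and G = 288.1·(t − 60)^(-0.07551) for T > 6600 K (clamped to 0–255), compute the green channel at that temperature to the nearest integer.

211

M_in = 10⁶/7154 = 139.78; M_out = 139.78 + (-57) = 82.78.
T_out = 10⁶/82.78 = 12079.9 K → 12080 K; t = 120.8.
G = 288.1·(120.8 − 60)^(-0.07551) = 288.1·60.8^(-0.07551) = 288.1·0.73333 = 211.271.
Rounded: 211.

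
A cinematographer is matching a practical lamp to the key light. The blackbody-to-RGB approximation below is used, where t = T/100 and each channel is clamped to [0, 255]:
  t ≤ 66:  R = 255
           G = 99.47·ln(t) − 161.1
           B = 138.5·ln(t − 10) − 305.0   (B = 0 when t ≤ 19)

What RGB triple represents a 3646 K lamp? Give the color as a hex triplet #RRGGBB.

t = 3646/100 = 36.46; the t ≤ 66 branch applies.
R = 255 by definition for t ≤ 66.
G = 99.47·ln 36.46 − 161.1 = 99.47·3.5962 − 161.1 = 196.616.
B = 138.5·ln(36.46 − 10) − 305.0 = 138.5·ln 26.46 − 305.0 = 138.5·3.2756 − 305.0 = 148.675.
Rounded: (255, 197, 149).
In hex: #FFC595.

#FFC595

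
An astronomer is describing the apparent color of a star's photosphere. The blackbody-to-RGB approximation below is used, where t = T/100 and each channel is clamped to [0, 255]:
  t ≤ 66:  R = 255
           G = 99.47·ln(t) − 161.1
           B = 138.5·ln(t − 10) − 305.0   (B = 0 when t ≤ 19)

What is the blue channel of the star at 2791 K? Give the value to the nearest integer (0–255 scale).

95

t = 2791/100 = 27.91; the t ≤ 66 branch applies.
B = 138.5·ln(27.91 − 10) − 305.0 = 138.5·ln 17.91 − 305.0 = 138.5·2.8854 − 305.0 = 94.622.
Rounded: 95.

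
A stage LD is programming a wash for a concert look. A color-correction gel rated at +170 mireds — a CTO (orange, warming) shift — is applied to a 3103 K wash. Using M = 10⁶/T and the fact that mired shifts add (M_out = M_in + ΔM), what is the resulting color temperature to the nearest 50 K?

M_in = 10⁶/3103 = 322.27 mireds.
M_out = 322.27 + (+170) = 492.27 mireds.
T_out = 10⁶/492.27 = 2031.4 K → 2050 K.

2050 K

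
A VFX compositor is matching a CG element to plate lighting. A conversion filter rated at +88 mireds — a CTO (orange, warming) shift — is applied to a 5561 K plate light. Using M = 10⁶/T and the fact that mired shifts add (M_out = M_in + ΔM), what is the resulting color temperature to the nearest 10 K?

M_in = 10⁶/5561 = 179.82 mireds.
M_out = 179.82 + (+88) = 267.82 mireds.
T_out = 10⁶/267.82 = 3733.8 K → 3730 K.

3730 K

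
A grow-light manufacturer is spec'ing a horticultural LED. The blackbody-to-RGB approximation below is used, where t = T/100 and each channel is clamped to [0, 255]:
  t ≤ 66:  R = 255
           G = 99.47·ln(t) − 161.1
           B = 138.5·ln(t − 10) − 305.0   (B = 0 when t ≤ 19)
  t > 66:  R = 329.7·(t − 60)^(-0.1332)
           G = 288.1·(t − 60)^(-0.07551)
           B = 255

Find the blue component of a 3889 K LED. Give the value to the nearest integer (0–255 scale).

161

t = 3889/100 = 38.89; the t ≤ 66 branch applies.
B = 138.5·ln(38.89 − 10) − 305.0 = 138.5·ln 28.89 − 305.0 = 138.5·3.3635 − 305.0 = 160.844.
Rounded: 161.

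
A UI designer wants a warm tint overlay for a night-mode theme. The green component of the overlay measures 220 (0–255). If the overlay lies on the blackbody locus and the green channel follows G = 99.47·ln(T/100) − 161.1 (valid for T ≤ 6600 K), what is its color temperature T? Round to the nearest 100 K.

4600 K

ln t = (220 + 161.1) / 99.47 = 3.8313.
t = e^3.8313 = 46.123.
T = 100·t = 4612 K → 4600 K to the nearest 100 K.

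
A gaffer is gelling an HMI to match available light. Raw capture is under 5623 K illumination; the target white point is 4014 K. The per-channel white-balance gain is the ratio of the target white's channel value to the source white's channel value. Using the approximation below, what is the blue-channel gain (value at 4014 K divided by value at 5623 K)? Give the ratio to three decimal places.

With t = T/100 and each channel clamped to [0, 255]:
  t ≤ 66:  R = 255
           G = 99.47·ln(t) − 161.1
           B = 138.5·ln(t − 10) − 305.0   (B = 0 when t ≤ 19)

At 5623 K (t = 56.23):
  B = 138.5·ln(56.23 − 10) − 305.0 = 138.5·ln 46.23 − 305.0 = 138.5·3.8336 − 305.0 = 225.958.
At 4014 K (t = 40.14):
  B = 138.5·ln(40.14 − 10) − 305.0 = 138.5·ln 30.14 − 305.0 = 138.5·3.4059 − 305.0 = 166.711.
Gain = 166.711 / 225.958 = 0.7378 → 0.738.

0.738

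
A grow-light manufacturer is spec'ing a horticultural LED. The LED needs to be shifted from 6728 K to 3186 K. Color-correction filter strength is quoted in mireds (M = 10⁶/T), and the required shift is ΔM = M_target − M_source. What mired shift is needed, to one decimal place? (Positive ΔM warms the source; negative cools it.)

M_source = 10⁶/6728 = 148.633; M_target = 10⁶/3186 = 313.873.
ΔM = 313.873 − 148.633 = 165.241 → +165.2 mireds, a warming shift.

+165.2 mireds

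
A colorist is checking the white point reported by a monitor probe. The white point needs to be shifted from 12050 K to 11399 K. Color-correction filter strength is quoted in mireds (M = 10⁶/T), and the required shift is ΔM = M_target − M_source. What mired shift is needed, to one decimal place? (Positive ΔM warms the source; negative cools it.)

M_source = 10⁶/12050 = 82.988; M_target = 10⁶/11399 = 87.727.
ΔM = 87.727 − 82.988 = 4.739 → +4.7 mireds, a warming shift.

+4.7 mireds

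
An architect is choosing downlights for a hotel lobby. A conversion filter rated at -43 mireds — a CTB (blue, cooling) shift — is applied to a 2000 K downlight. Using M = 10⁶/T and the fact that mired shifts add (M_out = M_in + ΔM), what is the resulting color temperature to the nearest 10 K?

M_in = 10⁶/2000 = 500.00 mireds.
M_out = 500.00 + (-43) = 457.00 mireds.
T_out = 10⁶/457.00 = 2188.2 K → 2190 K.

2190 K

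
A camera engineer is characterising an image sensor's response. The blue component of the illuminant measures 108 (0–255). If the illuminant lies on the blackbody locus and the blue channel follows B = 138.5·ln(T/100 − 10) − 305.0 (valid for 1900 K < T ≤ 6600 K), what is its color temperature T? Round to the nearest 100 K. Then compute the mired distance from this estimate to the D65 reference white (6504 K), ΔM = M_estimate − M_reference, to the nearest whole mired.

+180 mireds

ln(t − 10) = (108 + 305.0) / 138.5 = 2.9819.
t − 10 = e^2.9819 = 19.726, so t = 29.726.
T = 100·t = 2973 K → 3000 K to the nearest 100 K.
M_estimate = 10⁶/3000 = 333.33; M_reference = 10⁶/6504 = 153.75.
ΔM = 333.33 − 153.75 = 179.58 → +180 mireds.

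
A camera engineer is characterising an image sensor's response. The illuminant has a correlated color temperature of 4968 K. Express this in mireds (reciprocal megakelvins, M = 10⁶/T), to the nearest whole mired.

M = 10⁶ / 4968 = 201.288 → 201 mireds.

201 mireds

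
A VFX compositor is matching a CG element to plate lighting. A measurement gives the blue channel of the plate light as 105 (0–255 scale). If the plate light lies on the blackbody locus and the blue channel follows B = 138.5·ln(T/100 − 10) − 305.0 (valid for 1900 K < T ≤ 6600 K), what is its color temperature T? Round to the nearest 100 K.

2900 K

ln(t − 10) = (105 + 305.0) / 138.5 = 2.9603.
t − 10 = e^2.9603 = 19.304, so t = 29.304.
T = 100·t = 2930 K → 2900 K to the nearest 100 K.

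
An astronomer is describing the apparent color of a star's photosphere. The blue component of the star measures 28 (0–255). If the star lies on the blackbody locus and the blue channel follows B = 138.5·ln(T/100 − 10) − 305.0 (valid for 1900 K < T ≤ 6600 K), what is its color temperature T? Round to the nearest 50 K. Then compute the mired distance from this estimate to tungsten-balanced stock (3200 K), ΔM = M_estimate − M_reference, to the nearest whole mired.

ln(t − 10) = (28 + 305.0) / 138.5 = 2.4043.
t − 10 = e^2.4043 = 11.071, so t = 21.071.
T = 100·t = 2107 K → 2100 K to the nearest 50 K.
M_estimate = 10⁶/2100 = 476.19; M_reference = 10⁶/3200 = 312.50.
ΔM = 476.19 − 312.50 = 163.69 → +164 mireds.

+164 mireds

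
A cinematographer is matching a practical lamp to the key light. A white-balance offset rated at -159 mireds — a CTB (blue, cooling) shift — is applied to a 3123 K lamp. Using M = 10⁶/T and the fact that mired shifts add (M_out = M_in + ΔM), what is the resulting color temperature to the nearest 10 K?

6200 K

M_in = 10⁶/3123 = 320.20 mireds.
M_out = 320.20 + (-159) = 161.20 mireds.
T_out = 10⁶/161.20 = 6203.3 K → 6200 K.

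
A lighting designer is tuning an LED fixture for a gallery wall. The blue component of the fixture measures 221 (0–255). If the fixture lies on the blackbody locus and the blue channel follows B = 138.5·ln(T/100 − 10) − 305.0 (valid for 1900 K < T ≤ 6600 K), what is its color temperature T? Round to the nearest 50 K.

ln(t − 10) = (221 + 305.0) / 138.5 = 3.7978.
t − 10 = e^3.7978 = 44.604, so t = 54.604.
T = 100·t = 5460 K → 5450 K to the nearest 50 K.

5450 K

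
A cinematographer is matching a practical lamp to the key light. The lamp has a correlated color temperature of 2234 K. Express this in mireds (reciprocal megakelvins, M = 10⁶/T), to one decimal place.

M = 10⁶ / 2234 = 447.628 → 447.6 mireds.

447.6 mireds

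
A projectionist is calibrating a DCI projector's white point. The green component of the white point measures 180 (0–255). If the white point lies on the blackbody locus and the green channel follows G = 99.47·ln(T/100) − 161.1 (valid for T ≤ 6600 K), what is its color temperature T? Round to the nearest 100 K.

3100 K

ln t = (180 + 161.1) / 99.47 = 3.4292.
t = e^3.4292 = 30.851.
T = 100·t = 3085 K → 3100 K to the nearest 100 K.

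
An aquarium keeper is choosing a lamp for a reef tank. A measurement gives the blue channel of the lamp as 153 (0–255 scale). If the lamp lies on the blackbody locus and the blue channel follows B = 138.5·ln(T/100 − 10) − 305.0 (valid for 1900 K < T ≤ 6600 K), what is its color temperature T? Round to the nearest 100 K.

3700 K

ln(t − 10) = (153 + 305.0) / 138.5 = 3.3069.
t − 10 = e^3.3069 = 27.299, so t = 37.299.
T = 100·t = 3730 K → 3700 K to the nearest 100 K.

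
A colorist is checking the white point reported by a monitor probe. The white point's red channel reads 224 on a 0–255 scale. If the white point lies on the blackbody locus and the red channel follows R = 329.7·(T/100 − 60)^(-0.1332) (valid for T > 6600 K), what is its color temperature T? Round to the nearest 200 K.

7800 K

(t − 60)^(-0.1332) = 224/329.7 = 0.67941.
t − 60 = 0.67941^(1/-0.1332) = 0.67941^(-7.508) = 18.209, so t = 78.209.
T = 100·t = 7821 K → 7800 K to the nearest 200 K.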